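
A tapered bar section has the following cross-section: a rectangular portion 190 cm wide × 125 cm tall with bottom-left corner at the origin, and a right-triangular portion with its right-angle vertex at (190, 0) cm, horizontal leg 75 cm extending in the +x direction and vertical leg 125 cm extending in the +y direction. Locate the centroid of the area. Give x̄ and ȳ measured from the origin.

x̄ = 114.78 cm, ȳ = 59.07 cm

Part | A | x̄ᵢ | ȳᵢ | A·x̄ᵢ | A·ȳᵢ
rectangular portion | 23750.00 | 95.00 | 62.50 | 2256250.00 | 1484375.00
triangular portion | 4687.50 | 215.00 | 41.67 | 1007812.50 | 195312.50
Σ | 28437.50 |  |  | 3264062.50 | 1679687.50
x̄ = 3264062.50 / 28437.50 = 114.78 cm
ȳ = 1679687.50 / 28437.50 = 59.07 cm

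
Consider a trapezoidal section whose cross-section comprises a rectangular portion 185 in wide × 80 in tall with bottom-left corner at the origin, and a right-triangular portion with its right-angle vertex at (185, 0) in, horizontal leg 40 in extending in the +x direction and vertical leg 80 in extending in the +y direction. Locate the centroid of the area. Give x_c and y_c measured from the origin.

x_c = 102.83 in, y_c = 38.70 in

rectangular portion: A = 185 × 80 = 14800.00, centroid at (92.50, 40.00).
triangular portion: A = ½·40·80 = 1600.00, centroid at (198.33, 26.67).
ΣA = 16400.00 in²
ΣAx_c = (14800.00)(92.50) + (1600.00)(198.33) = 1686333.33 in³
ΣAy_c = (14800.00)(40.00) + (1600.00)(26.67) = 634666.67 in³
x_c = 1686333.33 / 16400.00 = 102.83 in
y_c = 634666.67 / 16400.00 = 38.70 in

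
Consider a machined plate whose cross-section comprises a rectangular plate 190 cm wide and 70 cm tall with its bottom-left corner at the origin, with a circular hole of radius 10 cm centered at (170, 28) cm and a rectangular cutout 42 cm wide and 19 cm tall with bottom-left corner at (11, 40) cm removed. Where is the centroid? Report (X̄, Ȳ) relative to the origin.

X̄ = 97.19 cm, Ȳ = 34.23 cm

Part | A | x̄ᵢ | ȳᵢ | A·x̄ᵢ | A·ȳᵢ
plate | 13300.00 | 95.00 | 35.00 | 1263500.00 | 465500.00
hole 1 | -314.16 | 170.00 | 28.00 | -53407.08 | -8796.46
hole 2 | -798.00 | 32.00 | 49.50 | -25536.00 | -39501.00
Σ | 12187.84 |  |  | 1184556.92 | 417202.54
X̄ = 1184556.92 / 12187.84 = 97.19 cm
Ȳ = 417202.54 / 12187.84 = 34.23 cm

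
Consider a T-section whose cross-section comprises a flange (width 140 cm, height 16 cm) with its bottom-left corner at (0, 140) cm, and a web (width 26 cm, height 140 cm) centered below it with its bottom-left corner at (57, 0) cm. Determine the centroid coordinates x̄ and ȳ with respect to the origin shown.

x̄ = 70.00 cm, ȳ = 99.71 cm

web: A = 26 × 140 = 3640.00, centroid at (70.00, 70.00).
flange: A = 140 × 16 = 2240.00, centroid at (70.00, 148.00).
ΣA = 5880.00 cm²
ΣAx̄ = (3640.00)(70.00) + (2240.00)(70.00) = 411600.00 cm³
ΣAȳ = (3640.00)(70.00) + (2240.00)(148.00) = 586320.00 cm³
x̄ = 411600.00 / 5880.00 = 70.00 cm
ȳ = 586320.00 / 5880.00 = 99.71 cm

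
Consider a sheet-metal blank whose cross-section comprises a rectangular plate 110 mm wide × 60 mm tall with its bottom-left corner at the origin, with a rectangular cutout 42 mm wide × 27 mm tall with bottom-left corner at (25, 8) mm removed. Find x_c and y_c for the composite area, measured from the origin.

x_c = 56.87 mm, y_c = 31.76 mm

Part | A | x̄ᵢ | ȳᵢ | A·x̄ᵢ | A·ȳᵢ
plate | 6600.00 | 55.00 | 30.00 | 363000.00 | 198000.00
hole | -1134.00 | 46.00 | 21.50 | -52164.00 | -24381.00
Σ | 5466.00 |  |  | 310836.00 | 173619.00
x_c = 310836.00 / 5466.00 = 56.87 mm
y_c = 173619.00 / 5466.00 = 31.76 mm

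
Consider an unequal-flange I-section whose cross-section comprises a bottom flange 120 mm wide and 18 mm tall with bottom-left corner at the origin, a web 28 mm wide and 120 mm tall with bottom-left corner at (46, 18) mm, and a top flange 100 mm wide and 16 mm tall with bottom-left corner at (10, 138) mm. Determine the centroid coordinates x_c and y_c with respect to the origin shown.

x_c = 60.00 mm, y_c = 72.35 mm

bottom flange: A = 120 × 18 = 2160.00, centroid at (60.00, 9.00).
web: A = 28 × 120 = 3360.00, centroid at (60.00, 78.00).
top flange: A = 100 × 16 = 1600.00, centroid at (60.00, 146.00).
ΣA = 7120.00 mm²
ΣAx_c = (2160.00)(60.00) + (3360.00)(60.00) + (1600.00)(60.00) = 427200.00 mm³
ΣAy_c = (2160.00)(9.00) + (3360.00)(78.00) + (1600.00)(146.00) = 515120.00 mm³
x_c = 427200.00 / 7120.00 = 60.00 mm
y_c = 515120.00 / 7120.00 = 72.35 mm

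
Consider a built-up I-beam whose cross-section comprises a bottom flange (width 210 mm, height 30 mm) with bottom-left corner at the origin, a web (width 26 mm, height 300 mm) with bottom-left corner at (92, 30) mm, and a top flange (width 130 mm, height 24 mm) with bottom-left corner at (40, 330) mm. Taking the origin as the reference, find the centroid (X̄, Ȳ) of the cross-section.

X̄ = 105.00 mm, Ȳ = 148.99 mm

bottom flange: A = 210 × 30 = 6300.00, centroid at (105.00, 15.00).
web: A = 26 × 300 = 7800.00, centroid at (105.00, 180.00).
top flange: A = 130 × 24 = 3120.00, centroid at (105.00, 342.00).
ΣA = 17220.00 mm², ΣAX̄ = 1808100.00 mm³, ΣAȲ = 2565540.00 mm³.
X̄ = 1808100.00/17220.00 = 105.00 mm; Ȳ = 2565540.00/17220.00 = 148.99 mm.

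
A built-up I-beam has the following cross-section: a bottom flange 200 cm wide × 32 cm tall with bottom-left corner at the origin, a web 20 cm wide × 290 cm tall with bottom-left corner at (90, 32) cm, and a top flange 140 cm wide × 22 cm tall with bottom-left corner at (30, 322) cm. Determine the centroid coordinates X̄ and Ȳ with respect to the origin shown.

bottom flange: A = 200 × 32 = 6400.00, centroid at (100.00, 16.00).
web: A = 20 × 290 = 5800.00, centroid at (100.00, 177.00).
top flange: A = 140 × 22 = 3080.00, centroid at (100.00, 333.00).
ΣA = 15280.00 cm²
ΣAX̄ = (6400.00)(100.00) + (5800.00)(100.00) + (3080.00)(100.00) = 1528000.00 cm³
ΣAȲ = (6400.00)(16.00) + (5800.00)(177.00) + (3080.00)(333.00) = 2154640.00 cm³
X̄ = 1528000.00 / 15280.00 = 100.00 cm
Ȳ = 2154640.00 / 15280.00 = 141.01 cm

X̄ = 100.00 cm, Ȳ = 141.01 cm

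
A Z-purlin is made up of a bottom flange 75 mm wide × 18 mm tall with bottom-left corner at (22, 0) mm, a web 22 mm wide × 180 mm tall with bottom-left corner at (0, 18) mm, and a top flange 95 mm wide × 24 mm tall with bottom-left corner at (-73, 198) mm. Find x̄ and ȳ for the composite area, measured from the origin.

Part | A | x̄ᵢ | ȳᵢ | A·x̄ᵢ | A·ȳᵢ
bottom flange | 1350.00 | 59.50 | 9.00 | 80325.00 | 12150.00
web | 3960.00 | 11.00 | 108.00 | 43560.00 | 427680.00
top flange | 2280.00 | -25.50 | 210.00 | -58140.00 | 478800.00
Σ | 7590.00 |  |  | 65745.00 | 918630.00
x̄ = 65745.00 / 7590.00 = 8.66 mm
ȳ = 918630.00 / 7590.00 = 121.03 mm

x̄ = 8.66 mm, ȳ = 121.03 mm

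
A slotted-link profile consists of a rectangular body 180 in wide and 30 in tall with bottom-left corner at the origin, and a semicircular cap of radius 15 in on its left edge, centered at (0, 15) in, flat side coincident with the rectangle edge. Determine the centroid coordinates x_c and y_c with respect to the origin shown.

rectangular body: A = 180 × 30 = 5400.00, centroid at (90.00, 15.00).
semicircular end: A = ½π·15² = 353.43, centroid at (-6.37, 15.00).
ΣA = 5753.43 in², ΣAx_c = 483750.00 in³, ΣAy_c = 86301.44 in³.
x_c = 483750.00/5753.43 = 84.08 in; y_c = 86301.44/5753.43 = 15.00 in.

x_c = 84.08 in, y_c = 15.00 in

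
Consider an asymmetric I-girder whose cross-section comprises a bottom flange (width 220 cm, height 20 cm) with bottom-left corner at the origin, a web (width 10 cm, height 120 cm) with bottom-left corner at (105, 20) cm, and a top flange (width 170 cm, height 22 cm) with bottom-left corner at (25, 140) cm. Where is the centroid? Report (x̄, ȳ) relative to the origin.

bottom flange: A = 220 × 20 = 4400.00, centroid at (110.00, 10.00).
web: A = 10 × 120 = 1200.00, centroid at (110.00, 80.00).
top flange: A = 170 × 22 = 3740.00, centroid at (110.00, 151.00).
ΣA = 9340.00 cm², ΣAx̄ = 1027400.00 cm³, ΣAȳ = 704740.00 cm³.
x̄ = 1027400.00/9340.00 = 110.00 cm; ȳ = 704740.00/9340.00 = 75.45 cm.

x̄ = 110.00 cm, ȳ = 75.45 cm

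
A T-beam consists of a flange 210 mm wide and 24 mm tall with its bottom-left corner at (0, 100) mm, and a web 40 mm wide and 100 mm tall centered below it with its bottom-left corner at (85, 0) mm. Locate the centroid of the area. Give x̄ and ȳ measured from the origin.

web: A = 40 × 100 = 4000.00, centroid at (105.00, 50.00).
flange: A = 210 × 24 = 5040.00, centroid at (105.00, 112.00).
ΣA = 9040.00 mm²
ΣAx̄ = (4000.00)(105.00) + (5040.00)(105.00) = 949200.00 mm³
ΣAȳ = (4000.00)(50.00) + (5040.00)(112.00) = 764480.00 mm³
x̄ = 949200.00 / 9040.00 = 105.00 mm
ȳ = 764480.00 / 9040.00 = 84.57 mm

x̄ = 105.00 mm, ȳ = 84.57 mm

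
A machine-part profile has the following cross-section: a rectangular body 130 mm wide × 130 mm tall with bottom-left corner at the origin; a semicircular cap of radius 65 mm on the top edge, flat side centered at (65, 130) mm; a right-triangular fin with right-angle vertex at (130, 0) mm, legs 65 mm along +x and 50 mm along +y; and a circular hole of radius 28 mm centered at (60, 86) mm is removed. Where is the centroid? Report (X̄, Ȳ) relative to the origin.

X̄ = 71.75 mm, Ȳ = 86.33 mm

rectangular body: A = 130 × 130 = 16900.00, centroid at (65.00, 65.00).
semicircular top: A = ½π·65² = 6636.61, centroid at (65.00, 157.59).
triangular fin: A = ½·65·50 = 1625.00, centroid at (151.67, 16.67).
hole: A = −π·28² = -2463.01, centroid at (60.00, 86.00).
ΣA = 22698.61 mm²
ΣAX̄ = (16900.00)(65.00) + (6636.61)(65.00) + (1625.00)(151.67) + (-2463.01)(60.00) = 1628557.76 mm³
ΣAȲ = (16900.00)(65.00) + (6636.61)(157.59) + (1625.00)(16.67) + (-2463.01)(86.00) = 1959607.81 mm³
X̄ = 1628557.76 / 22698.61 = 71.75 mm
Ȳ = 1959607.81 / 22698.61 = 86.33 mm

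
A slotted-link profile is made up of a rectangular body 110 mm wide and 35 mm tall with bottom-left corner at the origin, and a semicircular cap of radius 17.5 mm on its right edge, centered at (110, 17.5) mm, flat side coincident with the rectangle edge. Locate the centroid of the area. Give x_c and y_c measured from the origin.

x_c = 61.93 mm, y_c = 17.50 mm

rectangular body: A = 110 × 35 = 3850.00, centroid at (55.00, 17.50).
semicircular end: A = ½π·17.5² = 481.06, centroid at (117.43, 17.50).
ΣA = 4331.06 mm², ΣAx_c = 268239.12 mm³, ΣAy_c = 75793.49 mm³.
x_c = 268239.12/4331.06 = 61.93 mm; y_c = 75793.49/4331.06 = 17.50 mm.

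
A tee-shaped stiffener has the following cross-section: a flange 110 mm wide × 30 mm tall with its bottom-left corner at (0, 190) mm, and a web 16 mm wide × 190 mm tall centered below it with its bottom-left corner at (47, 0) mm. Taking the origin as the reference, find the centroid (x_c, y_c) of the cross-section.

x_c = 55.00 mm, y_c = 152.26 mm

web: A = 16 × 190 = 3040.00, centroid at (55.00, 95.00).
flange: A = 110 × 30 = 3300.00, centroid at (55.00, 205.00).
ΣA = 6340.00 mm², ΣAx_c = 348700.00 mm³, ΣAy_c = 965300.00 mm³.
x_c = 348700.00/6340.00 = 55.00 mm; y_c = 965300.00/6340.00 = 152.26 mm.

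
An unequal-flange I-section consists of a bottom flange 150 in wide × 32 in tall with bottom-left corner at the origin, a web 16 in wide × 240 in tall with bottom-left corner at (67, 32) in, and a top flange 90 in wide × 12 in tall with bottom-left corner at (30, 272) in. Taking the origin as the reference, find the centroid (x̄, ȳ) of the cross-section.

x̄ = 75.00 in, ȳ = 98.84 in

bottom flange: A = 150 × 32 = 4800.00, centroid at (75.00, 16.00).
web: A = 16 × 240 = 3840.00, centroid at (75.00, 152.00).
top flange: A = 90 × 12 = 1080.00, centroid at (75.00, 278.00).
ΣA = 9720.00 in²
ΣAx̄ = (4800.00)(75.00) + (3840.00)(75.00) + (1080.00)(75.00) = 729000.00 in³
ΣAȳ = (4800.00)(16.00) + (3840.00)(152.00) + (1080.00)(278.00) = 960720.00 in³
x̄ = 729000.00 / 9720.00 = 75.00 in
ȳ = 960720.00 / 9720.00 = 98.84 in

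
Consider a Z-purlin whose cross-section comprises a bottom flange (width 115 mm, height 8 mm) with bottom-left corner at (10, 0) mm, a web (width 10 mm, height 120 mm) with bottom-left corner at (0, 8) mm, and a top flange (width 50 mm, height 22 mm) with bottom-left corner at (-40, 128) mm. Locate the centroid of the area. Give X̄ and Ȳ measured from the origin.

Part | A | x̄ᵢ | ȳᵢ | A·x̄ᵢ | A·ȳᵢ
bottom flange | 920.00 | 67.50 | 4.00 | 62100.00 | 3680.00
web | 1200.00 | 5.00 | 68.00 | 6000.00 | 81600.00
top flange | 1100.00 | -15.00 | 139.00 | -16500.00 | 152900.00
Σ | 3220.00 |  |  | 51600.00 | 238180.00
X̄ = 51600.00 / 3220.00 = 16.02 mm
Ȳ = 238180.00 / 3220.00 = 73.97 mm

X̄ = 16.02 mm, Ȳ = 73.97 mm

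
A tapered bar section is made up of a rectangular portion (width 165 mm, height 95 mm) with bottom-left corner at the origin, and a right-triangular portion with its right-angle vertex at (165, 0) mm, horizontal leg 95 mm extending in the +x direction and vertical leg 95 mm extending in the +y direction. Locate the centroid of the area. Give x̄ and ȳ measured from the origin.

Part | A | x̄ᵢ | ȳᵢ | A·x̄ᵢ | A·ȳᵢ
rectangular portion | 15675.00 | 82.50 | 47.50 | 1293187.50 | 744562.50
triangular portion | 4512.50 | 196.67 | 31.67 | 887458.33 | 142895.83
Σ | 20187.50 |  |  | 2180645.83 | 887458.33
x̄ = 2180645.83 / 20187.50 = 108.02 mm
ȳ = 887458.33 / 20187.50 = 43.96 mm

x̄ = 108.02 mm, ȳ = 43.96 mm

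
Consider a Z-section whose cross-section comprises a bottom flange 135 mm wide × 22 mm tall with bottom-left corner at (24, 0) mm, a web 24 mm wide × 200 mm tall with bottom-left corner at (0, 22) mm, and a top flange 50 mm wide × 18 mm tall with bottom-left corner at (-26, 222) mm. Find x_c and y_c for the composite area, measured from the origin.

bottom flange: A = 135 × 22 = 2970.00, centroid at (91.50, 11.00).
web: A = 24 × 200 = 4800.00, centroid at (12.00, 122.00).
top flange: A = 50 × 18 = 900.00, centroid at (-1.00, 231.00).
ΣA = 8670.00 mm²
ΣAx_c = (2970.00)(91.50) + (4800.00)(12.00) + (900.00)(-1.00) = 328455.00 mm³
ΣAy_c = (2970.00)(11.00) + (4800.00)(122.00) + (900.00)(231.00) = 826170.00 mm³
x_c = 328455.00 / 8670.00 = 37.88 mm
y_c = 826170.00 / 8670.00 = 95.29 mm

x_c = 37.88 mm, y_c = 95.29 mm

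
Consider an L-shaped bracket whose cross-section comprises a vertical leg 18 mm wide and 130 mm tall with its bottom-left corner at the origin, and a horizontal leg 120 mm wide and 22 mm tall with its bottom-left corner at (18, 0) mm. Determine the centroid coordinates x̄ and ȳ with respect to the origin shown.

vertical leg: A = 18 × 130 = 2340.00, centroid at (9.00, 65.00).
horizontal leg: A = 120 × 22 = 2640.00, centroid at (78.00, 11.00).
ΣA = 4980.00 mm²
ΣAx̄ = (2340.00)(9.00) + (2640.00)(78.00) = 226980.00 mm³
ΣAȳ = (2340.00)(65.00) + (2640.00)(11.00) = 181140.00 mm³
x̄ = 226980.00 / 4980.00 = 45.58 mm
ȳ = 181140.00 / 4980.00 = 36.37 mm

x̄ = 45.58 mm, ȳ = 36.37 mm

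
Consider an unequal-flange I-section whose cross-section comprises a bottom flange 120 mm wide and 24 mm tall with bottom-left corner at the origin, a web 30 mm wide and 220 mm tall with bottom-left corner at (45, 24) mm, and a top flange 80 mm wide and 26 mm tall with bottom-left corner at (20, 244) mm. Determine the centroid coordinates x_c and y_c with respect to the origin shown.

bottom flange: A = 120 × 24 = 2880.00, centroid at (60.00, 12.00).
web: A = 30 × 220 = 6600.00, centroid at (60.00, 134.00).
top flange: A = 80 × 26 = 2080.00, centroid at (60.00, 257.00).
ΣA = 11560.00 mm²
ΣAx_c = (2880.00)(60.00) + (6600.00)(60.00) + (2080.00)(60.00) = 693600.00 mm³
ΣAy_c = (2880.00)(12.00) + (6600.00)(134.00) + (2080.00)(257.00) = 1453520.00 mm³
x_c = 693600.00 / 11560.00 = 60.00 mm
y_c = 1453520.00 / 11560.00 = 125.74 mm

x_c = 60.00 mm, y_c = 125.74 mm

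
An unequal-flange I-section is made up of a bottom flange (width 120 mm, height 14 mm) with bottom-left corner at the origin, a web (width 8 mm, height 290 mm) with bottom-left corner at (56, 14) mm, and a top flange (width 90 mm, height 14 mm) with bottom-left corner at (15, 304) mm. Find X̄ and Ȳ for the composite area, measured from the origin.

bottom flange: A = 120 × 14 = 1680.00, centroid at (60.00, 7.00).
web: A = 8 × 290 = 2320.00, centroid at (60.00, 159.00).
top flange: A = 90 × 14 = 1260.00, centroid at (60.00, 311.00).
ΣA = 5260.00 mm², ΣAX̄ = 315600.00 mm³, ΣAȲ = 772500.00 mm³.
X̄ = 315600.00/5260.00 = 60.00 mm; Ȳ = 772500.00/5260.00 = 146.86 mm.

X̄ = 60.00 mm, Ȳ = 146.86 mm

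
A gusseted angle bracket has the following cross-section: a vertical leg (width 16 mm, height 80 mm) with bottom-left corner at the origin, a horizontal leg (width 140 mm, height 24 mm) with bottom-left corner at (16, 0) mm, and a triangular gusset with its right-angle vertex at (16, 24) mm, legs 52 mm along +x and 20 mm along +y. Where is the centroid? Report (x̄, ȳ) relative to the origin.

Part | A | x̄ᵢ | ȳᵢ | A·x̄ᵢ | A·ȳᵢ
vertical leg | 1280.00 | 8.00 | 40.00 | 10240.00 | 51200.00
horizontal leg | 3360.00 | 86.00 | 12.00 | 288960.00 | 40320.00
gusset | 520.00 | 33.33 | 30.67 | 17333.33 | 15946.67
Σ | 5160.00 |  |  | 316533.33 | 107466.67
x̄ = 316533.33 / 5160.00 = 61.34 mm
ȳ = 107466.67 / 5160.00 = 20.83 mm

x̄ = 61.34 mm, ȳ = 20.83 mm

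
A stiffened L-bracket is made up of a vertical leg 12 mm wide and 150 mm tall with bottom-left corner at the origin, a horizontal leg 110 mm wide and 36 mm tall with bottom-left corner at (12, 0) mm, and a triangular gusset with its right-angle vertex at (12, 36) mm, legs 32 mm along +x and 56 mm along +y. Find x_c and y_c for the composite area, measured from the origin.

vertical leg: A = 12 × 150 = 1800.00, centroid at (6.00, 75.00).
horizontal leg: A = 110 × 36 = 3960.00, centroid at (67.00, 18.00).
gusset: A = ½·32·56 = 896.00, centroid at (22.67, 54.67).
ΣA = 6656.00 mm²
ΣAx_c = (1800.00)(6.00) + (3960.00)(67.00) + (896.00)(22.67) = 296429.33 mm³
ΣAy_c = (1800.00)(75.00) + (3960.00)(18.00) + (896.00)(54.67) = 255261.33 mm³
x_c = 296429.33 / 6656.00 = 44.54 mm
y_c = 255261.33 / 6656.00 = 38.35 mm

x_c = 44.54 mm, y_c = 38.35 mm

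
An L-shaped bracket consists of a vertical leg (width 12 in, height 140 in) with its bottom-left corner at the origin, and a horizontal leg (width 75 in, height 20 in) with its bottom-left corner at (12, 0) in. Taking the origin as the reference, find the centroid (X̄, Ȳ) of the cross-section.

vertical leg: A = 12 × 140 = 1680.00, centroid at (6.00, 70.00).
horizontal leg: A = 75 × 20 = 1500.00, centroid at (49.50, 10.00).
ΣA = 3180.00 in²
ΣAX̄ = (1680.00)(6.00) + (1500.00)(49.50) = 84330.00 in³
ΣAȲ = (1680.00)(70.00) + (1500.00)(10.00) = 132600.00 in³
X̄ = 84330.00 / 3180.00 = 26.52 in
Ȳ = 132600.00 / 3180.00 = 41.70 in

X̄ = 26.52 in, Ȳ = 41.70 in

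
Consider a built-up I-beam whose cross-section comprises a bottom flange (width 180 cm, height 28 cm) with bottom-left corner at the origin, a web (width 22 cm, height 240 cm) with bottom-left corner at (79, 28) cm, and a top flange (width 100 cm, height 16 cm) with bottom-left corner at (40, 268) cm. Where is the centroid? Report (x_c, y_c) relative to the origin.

Part | A | x̄ᵢ | ȳᵢ | A·x̄ᵢ | A·ȳᵢ
bottom flange | 5040.00 | 90.00 | 14.00 | 453600.00 | 70560.00
web | 5280.00 | 90.00 | 148.00 | 475200.00 | 781440.00
top flange | 1600.00 | 90.00 | 276.00 | 144000.00 | 441600.00
Σ | 11920.00 |  |  | 1072800.00 | 1293600.00
x_c = 1072800.00 / 11920.00 = 90.00 cm
y_c = 1293600.00 / 11920.00 = 108.52 cm

x_c = 90.00 cm, y_c = 108.52 cm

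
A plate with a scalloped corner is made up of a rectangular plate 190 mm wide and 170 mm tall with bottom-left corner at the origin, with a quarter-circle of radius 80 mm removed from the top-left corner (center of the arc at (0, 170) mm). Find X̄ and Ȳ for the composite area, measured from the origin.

Part | A | x̄ᵢ | ȳᵢ | A·x̄ᵢ | A·ȳᵢ
plate | 32300.00 | 95.00 | 85.00 | 3068500.00 | 2745500.00
removed quarter-circle | -5026.55 | 33.95 | 136.05 | -170666.67 | -683846.54
Σ | 27273.45 |  |  | 2897833.33 | 2061653.46
X̄ = 2897833.33 / 27273.45 = 106.25 mm
Ȳ = 2061653.46 / 27273.45 = 75.59 mm

X̄ = 106.25 mm, Ȳ = 75.59 mm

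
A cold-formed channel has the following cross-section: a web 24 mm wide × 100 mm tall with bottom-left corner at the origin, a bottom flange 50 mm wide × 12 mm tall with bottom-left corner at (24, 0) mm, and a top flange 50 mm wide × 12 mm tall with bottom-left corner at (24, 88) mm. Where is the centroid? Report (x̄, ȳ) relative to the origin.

x̄ = 24.33 mm, ȳ = 50.00 mm

Part | A | x̄ᵢ | ȳᵢ | A·x̄ᵢ | A·ȳᵢ
web | 2400.00 | 12.00 | 50.00 | 28800.00 | 120000.00
bottom flange | 600.00 | 49.00 | 6.00 | 29400.00 | 3600.00
top flange | 600.00 | 49.00 | 94.00 | 29400.00 | 56400.00
Σ | 3600.00 |  |  | 87600.00 | 180000.00
x̄ = 87600.00 / 3600.00 = 24.33 mm
ȳ = 180000.00 / 3600.00 = 50.00 mm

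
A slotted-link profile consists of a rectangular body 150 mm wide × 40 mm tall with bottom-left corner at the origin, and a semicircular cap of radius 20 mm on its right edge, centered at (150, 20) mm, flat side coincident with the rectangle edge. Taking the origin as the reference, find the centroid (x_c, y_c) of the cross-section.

Part | A | x̄ᵢ | ȳᵢ | A·x̄ᵢ | A·ȳᵢ
rectangular body | 6000.00 | 75.00 | 20.00 | 450000.00 | 120000.00
semicircular end | 628.32 | 158.49 | 20.00 | 99581.11 | 12566.37
Σ | 6628.32 |  |  | 549581.11 | 132566.37
x_c = 549581.11 / 6628.32 = 82.91 mm
y_c = 132566.37 / 6628.32 = 20.00 mm

x_c = 82.91 mm, y_c = 20.00 mm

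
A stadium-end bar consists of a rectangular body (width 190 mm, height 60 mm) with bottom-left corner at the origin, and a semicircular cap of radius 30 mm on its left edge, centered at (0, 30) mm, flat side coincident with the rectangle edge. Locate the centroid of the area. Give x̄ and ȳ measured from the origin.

Part | A | x̄ᵢ | ȳᵢ | A·x̄ᵢ | A·ȳᵢ
rectangular body | 11400.00 | 95.00 | 30.00 | 1083000.00 | 342000.00
semicircular end | 1413.72 | -12.73 | 30.00 | -18000.00 | 42411.50
Σ | 12813.72 |  |  | 1065000.00 | 384411.50
x̄ = 1065000.00 / 12813.72 = 83.11 mm
ȳ = 384411.50 / 12813.72 = 30.00 mm

x̄ = 83.11 mm, ȳ = 30.00 mm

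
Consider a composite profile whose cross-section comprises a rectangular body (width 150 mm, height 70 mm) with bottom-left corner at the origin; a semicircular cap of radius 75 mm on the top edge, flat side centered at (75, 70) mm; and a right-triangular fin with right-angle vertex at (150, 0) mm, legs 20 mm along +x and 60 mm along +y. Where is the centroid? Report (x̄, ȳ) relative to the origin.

x̄ = 77.46 mm, ȳ = 64.17 mm

rectangular body: A = 150 × 70 = 10500.00, centroid at (75.00, 35.00).
semicircular top: A = ½π·75² = 8835.73, centroid at (75.00, 101.83).
triangular fin: A = ½·20·60 = 600.00, centroid at (156.67, 20.00).
ΣA = 19935.73 mm²
ΣAx̄ = (10500.00)(75.00) + (8835.73)(75.00) + (600.00)(156.67) = 1544179.70 mm³
ΣAȳ = (10500.00)(35.00) + (8835.73)(101.83) + (600.00)(20.00) = 1279251.05 mm³
x̄ = 1544179.70 / 19935.73 = 77.46 mm
ȳ = 1279251.05 / 19935.73 = 64.17 mm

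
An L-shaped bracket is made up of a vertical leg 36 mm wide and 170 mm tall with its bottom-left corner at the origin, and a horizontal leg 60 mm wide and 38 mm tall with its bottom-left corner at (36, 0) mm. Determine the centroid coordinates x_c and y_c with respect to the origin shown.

vertical leg: A = 36 × 170 = 6120.00, centroid at (18.00, 85.00).
horizontal leg: A = 60 × 38 = 2280.00, centroid at (66.00, 19.00).
ΣA = 8400.00 mm²
ΣAx_c = (6120.00)(18.00) + (2280.00)(66.00) = 260640.00 mm³
ΣAy_c = (6120.00)(85.00) + (2280.00)(19.00) = 563520.00 mm³
x_c = 260640.00 / 8400.00 = 31.03 mm
y_c = 563520.00 / 8400.00 = 67.09 mm

x_c = 31.03 mm, y_c = 67.09 mm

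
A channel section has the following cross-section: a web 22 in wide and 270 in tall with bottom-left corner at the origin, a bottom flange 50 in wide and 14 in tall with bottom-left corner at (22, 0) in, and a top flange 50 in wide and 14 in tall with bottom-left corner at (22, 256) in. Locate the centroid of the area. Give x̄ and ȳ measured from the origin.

x̄ = 17.87 in, ȳ = 135.00 in

web: A = 22 × 270 = 5940.00, centroid at (11.00, 135.00).
bottom flange: A = 50 × 14 = 700.00, centroid at (47.00, 7.00).
top flange: A = 50 × 14 = 700.00, centroid at (47.00, 263.00).
ΣA = 7340.00 in², ΣAx̄ = 131140.00 in³, ΣAȳ = 990900.00 in³.
x̄ = 131140.00/7340.00 = 17.87 in; ȳ = 990900.00/7340.00 = 135.00 in.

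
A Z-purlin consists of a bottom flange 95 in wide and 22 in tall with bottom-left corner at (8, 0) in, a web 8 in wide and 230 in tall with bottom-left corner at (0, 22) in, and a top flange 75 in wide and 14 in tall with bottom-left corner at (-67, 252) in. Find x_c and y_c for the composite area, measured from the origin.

bottom flange: A = 95 × 22 = 2090.00, centroid at (55.50, 11.00).
web: A = 8 × 230 = 1840.00, centroid at (4.00, 137.00).
top flange: A = 75 × 14 = 1050.00, centroid at (-29.50, 259.00).
ΣA = 4980.00 in²
ΣAx_c = (2090.00)(55.50) + (1840.00)(4.00) + (1050.00)(-29.50) = 92380.00 in³
ΣAy_c = (2090.00)(11.00) + (1840.00)(137.00) + (1050.00)(259.00) = 547020.00 in³
x_c = 92380.00 / 4980.00 = 18.55 in
y_c = 547020.00 / 4980.00 = 109.84 in

x_c = 18.55 in, y_c = 109.84 in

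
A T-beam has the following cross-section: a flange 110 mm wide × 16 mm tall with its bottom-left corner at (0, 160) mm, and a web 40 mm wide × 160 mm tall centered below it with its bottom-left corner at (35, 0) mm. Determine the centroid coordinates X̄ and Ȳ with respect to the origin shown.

X̄ = 55.00 mm, Ȳ = 98.98 mm

web: A = 40 × 160 = 6400.00, centroid at (55.00, 80.00).
flange: A = 110 × 16 = 1760.00, centroid at (55.00, 168.00).
ΣA = 8160.00 mm²
ΣAX̄ = (6400.00)(55.00) + (1760.00)(55.00) = 448800.00 mm³
ΣAȲ = (6400.00)(80.00) + (1760.00)(168.00) = 807680.00 mm³
X̄ = 448800.00 / 8160.00 = 55.00 mm
Ȳ = 807680.00 / 8160.00 = 98.98 mm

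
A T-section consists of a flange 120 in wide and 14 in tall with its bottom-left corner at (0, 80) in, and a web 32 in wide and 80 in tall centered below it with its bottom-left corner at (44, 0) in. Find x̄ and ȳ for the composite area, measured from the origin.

Part | A | x̄ᵢ | ȳᵢ | A·x̄ᵢ | A·ȳᵢ
web | 2560.00 | 60.00 | 40.00 | 153600.00 | 102400.00
flange | 1680.00 | 60.00 | 87.00 | 100800.00 | 146160.00
Σ | 4240.00 |  |  | 254400.00 | 248560.00
x̄ = 254400.00 / 4240.00 = 60.00 in
ȳ = 248560.00 / 4240.00 = 58.62 in

x̄ = 60.00 in, ȳ = 58.62 in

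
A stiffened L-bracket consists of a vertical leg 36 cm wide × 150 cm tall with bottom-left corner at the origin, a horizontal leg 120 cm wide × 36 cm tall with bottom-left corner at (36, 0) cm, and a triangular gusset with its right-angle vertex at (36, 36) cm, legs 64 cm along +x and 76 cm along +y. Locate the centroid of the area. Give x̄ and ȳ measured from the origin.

x̄ = 53.60 cm, ȳ = 52.00 cm

Part | A | x̄ᵢ | ȳᵢ | A·x̄ᵢ | A·ȳᵢ
vertical leg | 5400.00 | 18.00 | 75.00 | 97200.00 | 405000.00
horizontal leg | 4320.00 | 96.00 | 18.00 | 414720.00 | 77760.00
gusset | 2432.00 | 57.33 | 61.33 | 139434.67 | 149162.67
Σ | 12152.00 |  |  | 651354.67 | 631922.67
x̄ = 651354.67 / 12152.00 = 53.60 cm
ȳ = 631922.67 / 12152.00 = 52.00 cm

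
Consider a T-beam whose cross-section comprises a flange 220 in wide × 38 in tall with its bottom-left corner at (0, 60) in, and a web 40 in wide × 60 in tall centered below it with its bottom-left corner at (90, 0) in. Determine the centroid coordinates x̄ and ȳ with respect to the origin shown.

web: A = 40 × 60 = 2400.00, centroid at (110.00, 30.00).
flange: A = 220 × 38 = 8360.00, centroid at (110.00, 79.00).
ΣA = 10760.00 in², ΣAx̄ = 1183600.00 in³, ΣAȳ = 732440.00 in³.
x̄ = 1183600.00/10760.00 = 110.00 in; ȳ = 732440.00/10760.00 = 68.07 in.

x̄ = 110.00 in, ȳ = 68.07 in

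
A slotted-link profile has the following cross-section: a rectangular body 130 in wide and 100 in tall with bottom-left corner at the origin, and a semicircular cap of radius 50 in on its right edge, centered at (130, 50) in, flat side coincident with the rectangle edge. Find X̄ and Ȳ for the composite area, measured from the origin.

Part | A | x̄ᵢ | ȳᵢ | A·x̄ᵢ | A·ȳᵢ
rectangular body | 13000.00 | 65.00 | 50.00 | 845000.00 | 650000.00
semicircular end | 3926.99 | 151.22 | 50.00 | 593842.14 | 196349.54
Σ | 16926.99 |  |  | 1438842.14 | 846349.54
X̄ = 1438842.14 / 16926.99 = 85.00 in
Ȳ = 846349.54 / 16926.99 = 50.00 in

X̄ = 85.00 in, Ȳ = 50.00 in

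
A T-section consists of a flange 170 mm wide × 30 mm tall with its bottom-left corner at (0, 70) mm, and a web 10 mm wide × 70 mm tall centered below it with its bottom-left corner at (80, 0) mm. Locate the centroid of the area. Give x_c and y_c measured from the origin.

Part | A | x̄ᵢ | ȳᵢ | A·x̄ᵢ | A·ȳᵢ
web | 700.00 | 85.00 | 35.00 | 59500.00 | 24500.00
flange | 5100.00 | 85.00 | 85.00 | 433500.00 | 433500.00
Σ | 5800.00 |  |  | 493000.00 | 458000.00
x_c = 493000.00 / 5800.00 = 85.00 mm
y_c = 458000.00 / 5800.00 = 78.97 mm

x_c = 85.00 mm, y_c = 78.97 mm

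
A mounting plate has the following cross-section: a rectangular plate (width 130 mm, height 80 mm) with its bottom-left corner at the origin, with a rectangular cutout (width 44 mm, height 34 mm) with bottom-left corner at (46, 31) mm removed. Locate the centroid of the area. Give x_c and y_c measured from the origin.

x_c = 64.50 mm, y_c = 38.66 mm

plate: A = 130 × 80 = 10400.00, centroid at (65.00, 40.00).
hole: A = −(44 × 34) = -1496.00, centroid at (68.00, 48.00).
ΣA = 8904.00 mm², ΣAx_c = 574272.00 mm³, ΣAy_c = 344192.00 mm³.
x_c = 574272.00/8904.00 = 64.50 mm; y_c = 344192.00/8904.00 = 38.66 mm.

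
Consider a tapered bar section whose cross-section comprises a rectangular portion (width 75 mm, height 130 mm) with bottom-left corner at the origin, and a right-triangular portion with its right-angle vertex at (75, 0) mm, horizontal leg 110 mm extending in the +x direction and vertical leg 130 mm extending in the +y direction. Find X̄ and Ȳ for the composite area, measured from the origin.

X̄ = 68.88 mm, Ȳ = 55.83 mm

Part | A | x̄ᵢ | ȳᵢ | A·x̄ᵢ | A·ȳᵢ
rectangular portion | 9750.00 | 37.50 | 65.00 | 365625.00 | 633750.00
triangular portion | 7150.00 | 111.67 | 43.33 | 798416.67 | 309833.33
Σ | 16900.00 |  |  | 1164041.67 | 943583.33
X̄ = 1164041.67 / 16900.00 = 68.88 mm
Ȳ = 943583.33 / 16900.00 = 55.83 mm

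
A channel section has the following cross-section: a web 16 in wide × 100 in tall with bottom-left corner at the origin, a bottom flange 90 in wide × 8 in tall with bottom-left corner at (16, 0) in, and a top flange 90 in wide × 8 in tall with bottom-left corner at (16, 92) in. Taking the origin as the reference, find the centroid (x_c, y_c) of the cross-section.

x_c = 33.11 in, y_c = 50.00 in

Part | A | x̄ᵢ | ȳᵢ | A·x̄ᵢ | A·ȳᵢ
web | 1600.00 | 8.00 | 50.00 | 12800.00 | 80000.00
bottom flange | 720.00 | 61.00 | 4.00 | 43920.00 | 2880.00
top flange | 720.00 | 61.00 | 96.00 | 43920.00 | 69120.00
Σ | 3040.00 |  |  | 100640.00 | 152000.00
x_c = 100640.00 / 3040.00 = 33.11 in
y_c = 152000.00 / 3040.00 = 50.00 in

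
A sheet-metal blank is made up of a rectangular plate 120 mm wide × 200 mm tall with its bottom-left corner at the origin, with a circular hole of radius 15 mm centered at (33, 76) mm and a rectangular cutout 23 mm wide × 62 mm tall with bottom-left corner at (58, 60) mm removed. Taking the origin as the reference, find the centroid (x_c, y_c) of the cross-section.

x_c = 60.25 mm, y_c = 101.36 mm

plate: A = 120 × 200 = 24000.00, centroid at (60.00, 100.00).
hole 1: A = −π·15² = -706.86, centroid at (33.00, 76.00).
hole 2: A = −(23 × 62) = -1426.00, centroid at (69.50, 91.00).
ΣA = 21867.14 mm²
ΣAx_c = (24000.00)(60.00) + (-706.86)(33.00) + (-1426.00)(69.50) = 1317566.67 mm³
ΣAy_c = (24000.00)(100.00) + (-706.86)(76.00) + (-1426.00)(91.00) = 2216512.77 mm³
x_c = 1317566.67 / 21867.14 = 60.25 mm
y_c = 2216512.77 / 21867.14 = 101.36 mm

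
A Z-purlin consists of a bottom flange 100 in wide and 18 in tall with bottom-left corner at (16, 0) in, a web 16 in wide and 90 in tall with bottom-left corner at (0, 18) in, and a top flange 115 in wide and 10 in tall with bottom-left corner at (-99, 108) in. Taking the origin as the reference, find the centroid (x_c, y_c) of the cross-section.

bottom flange: A = 100 × 18 = 1800.00, centroid at (66.00, 9.00).
web: A = 16 × 90 = 1440.00, centroid at (8.00, 63.00).
top flange: A = 115 × 10 = 1150.00, centroid at (-41.50, 113.00).
ΣA = 4390.00 in², ΣAx_c = 82595.00 in³, ΣAy_c = 236870.00 in³.
x_c = 82595.00/4390.00 = 18.81 in; y_c = 236870.00/4390.00 = 53.96 in.

x_c = 18.81 in, y_c = 53.96 in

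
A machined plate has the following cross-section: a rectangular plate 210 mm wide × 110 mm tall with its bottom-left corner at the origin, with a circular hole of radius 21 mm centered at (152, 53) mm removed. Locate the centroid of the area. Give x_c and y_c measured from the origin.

plate: A = 210 × 110 = 23100.00, centroid at (105.00, 55.00).
hole: A = −π·21² = -1385.44, centroid at (152.00, 53.00).
ΣA = 21714.56 mm²
ΣAx_c = (23100.00)(105.00) + (-1385.44)(152.00) = 2214912.76 mm³
ΣAy_c = (23100.00)(55.00) + (-1385.44)(53.00) = 1197071.55 mm³
x_c = 2214912.76 / 21714.56 = 102.00 mm
y_c = 1197071.55 / 21714.56 = 55.13 mm

x_c = 102.00 mm, y_c = 55.13 mm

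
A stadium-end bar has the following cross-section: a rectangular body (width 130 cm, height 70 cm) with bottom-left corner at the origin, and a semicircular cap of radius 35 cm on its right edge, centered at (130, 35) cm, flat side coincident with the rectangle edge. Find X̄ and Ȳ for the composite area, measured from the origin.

Part | A | x̄ᵢ | ȳᵢ | A·x̄ᵢ | A·ȳᵢ
rectangular body | 9100.00 | 65.00 | 35.00 | 591500.00 | 318500.00
semicircular end | 1924.23 | 144.85 | 35.00 | 278732.65 | 67347.89
Σ | 11024.23 |  |  | 870232.65 | 385847.89
X̄ = 870232.65 / 11024.23 = 78.94 cm
Ȳ = 385847.89 / 11024.23 = 35.00 cm

X̄ = 78.94 cm, Ȳ = 35.00 cm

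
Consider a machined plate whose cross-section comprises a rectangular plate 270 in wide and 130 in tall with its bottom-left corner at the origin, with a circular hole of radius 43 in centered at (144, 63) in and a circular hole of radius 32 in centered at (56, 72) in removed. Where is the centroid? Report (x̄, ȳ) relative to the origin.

Part | A | x̄ᵢ | ȳᵢ | A·x̄ᵢ | A·ȳᵢ
plate | 35100.00 | 135.00 | 65.00 | 4738500.00 | 2281500.00
hole 1 | -5808.80 | 144.00 | 63.00 | -836467.89 | -365954.70
hole 2 | -3216.99 | 56.00 | 72.00 | -180151.49 | -231623.34
Σ | 26074.20 |  |  | 3721880.62 | 1683921.95
x̄ = 3721880.62 / 26074.20 = 142.74 in
ȳ = 1683921.95 / 26074.20 = 64.58 in

x̄ = 142.74 in, ȳ = 64.58 in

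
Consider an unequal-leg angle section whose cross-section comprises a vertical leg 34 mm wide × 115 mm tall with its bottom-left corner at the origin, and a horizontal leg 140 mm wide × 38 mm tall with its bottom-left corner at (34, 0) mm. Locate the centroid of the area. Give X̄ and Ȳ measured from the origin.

vertical leg: A = 34 × 115 = 3910.00, centroid at (17.00, 57.50).
horizontal leg: A = 140 × 38 = 5320.00, centroid at (104.00, 19.00).
ΣA = 9230.00 mm²
ΣAX̄ = (3910.00)(17.00) + (5320.00)(104.00) = 619750.00 mm³
ΣAȲ = (3910.00)(57.50) + (5320.00)(19.00) = 325905.00 mm³
X̄ = 619750.00 / 9230.00 = 67.15 mm
Ȳ = 325905.00 / 9230.00 = 35.31 mm

X̄ = 67.15 mm, Ȳ = 35.31 mm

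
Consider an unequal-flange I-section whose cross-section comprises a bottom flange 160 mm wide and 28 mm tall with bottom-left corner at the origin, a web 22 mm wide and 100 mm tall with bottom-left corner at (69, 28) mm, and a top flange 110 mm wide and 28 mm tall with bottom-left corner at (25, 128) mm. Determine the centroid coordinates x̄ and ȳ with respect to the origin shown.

bottom flange: A = 160 × 28 = 4480.00, centroid at (80.00, 14.00).
web: A = 22 × 100 = 2200.00, centroid at (80.00, 78.00).
top flange: A = 110 × 28 = 3080.00, centroid at (80.00, 142.00).
ΣA = 9760.00 mm²
ΣAx̄ = (4480.00)(80.00) + (2200.00)(80.00) + (3080.00)(80.00) = 780800.00 mm³
ΣAȳ = (4480.00)(14.00) + (2200.00)(78.00) + (3080.00)(142.00) = 671680.00 mm³
x̄ = 780800.00 / 9760.00 = 80.00 mm
ȳ = 671680.00 / 9760.00 = 68.82 mm

x̄ = 80.00 mm, ȳ = 68.82 mm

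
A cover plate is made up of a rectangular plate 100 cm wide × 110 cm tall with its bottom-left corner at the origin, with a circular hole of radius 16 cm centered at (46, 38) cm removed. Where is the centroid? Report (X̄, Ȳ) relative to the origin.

X̄ = 50.32 cm, Ȳ = 56.34 cm

plate: A = 100 × 110 = 11000.00, centroid at (50.00, 55.00).
hole: A = −π·16² = -804.25, centroid at (46.00, 38.00).
ΣA = 10195.75 cm²
ΣAX̄ = (11000.00)(50.00) + (-804.25)(46.00) = 513004.60 cm³
ΣAȲ = (11000.00)(55.00) + (-804.25)(38.00) = 574438.59 cm³
X̄ = 513004.60 / 10195.75 = 50.32 cm
Ȳ = 574438.59 / 10195.75 = 56.34 cm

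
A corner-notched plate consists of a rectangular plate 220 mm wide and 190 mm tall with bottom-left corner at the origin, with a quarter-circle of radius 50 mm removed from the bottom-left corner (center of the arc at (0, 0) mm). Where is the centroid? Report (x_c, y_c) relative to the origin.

x_c = 114.38 mm, y_c = 98.64 mm

plate: A = 220 × 190 = 41800.00, centroid at (110.00, 95.00).
removed quarter-circle: A = −¼π·50² = -1963.50, centroid at (21.22, 21.22).
ΣA = 39836.50 mm², ΣAx_c = 4556333.33 mm³, ΣAy_c = 3929333.33 mm³.
x_c = 4556333.33/39836.50 = 114.38 mm; y_c = 3929333.33/39836.50 = 98.64 mm.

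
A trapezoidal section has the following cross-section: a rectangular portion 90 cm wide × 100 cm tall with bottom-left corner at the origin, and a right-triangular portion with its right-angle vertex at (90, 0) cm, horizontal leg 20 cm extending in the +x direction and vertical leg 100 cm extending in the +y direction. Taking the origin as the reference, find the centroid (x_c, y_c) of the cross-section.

Part | A | x̄ᵢ | ȳᵢ | A·x̄ᵢ | A·ȳᵢ
rectangular portion | 9000.00 | 45.00 | 50.00 | 405000.00 | 450000.00
triangular portion | 1000.00 | 96.67 | 33.33 | 96666.67 | 33333.33
Σ | 10000.00 |  |  | 501666.67 | 483333.33
x_c = 501666.67 / 10000.00 = 50.17 cm
y_c = 483333.33 / 10000.00 = 48.33 cm

x_c = 50.17 cm, y_c = 48.33 cm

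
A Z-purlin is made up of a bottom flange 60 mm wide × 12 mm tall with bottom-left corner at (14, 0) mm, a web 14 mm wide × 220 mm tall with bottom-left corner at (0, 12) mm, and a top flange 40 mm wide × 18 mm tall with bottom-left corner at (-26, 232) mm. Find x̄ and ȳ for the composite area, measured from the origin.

bottom flange: A = 60 × 12 = 720.00, centroid at (44.00, 6.00).
web: A = 14 × 220 = 3080.00, centroid at (7.00, 122.00).
top flange: A = 40 × 18 = 720.00, centroid at (-6.00, 241.00).
ΣA = 4520.00 mm², ΣAx̄ = 48920.00 mm³, ΣAȳ = 553600.00 mm³.
x̄ = 48920.00/4520.00 = 10.82 mm; ȳ = 553600.00/4520.00 = 122.48 mm.

x̄ = 10.82 mm, ȳ = 122.48 mm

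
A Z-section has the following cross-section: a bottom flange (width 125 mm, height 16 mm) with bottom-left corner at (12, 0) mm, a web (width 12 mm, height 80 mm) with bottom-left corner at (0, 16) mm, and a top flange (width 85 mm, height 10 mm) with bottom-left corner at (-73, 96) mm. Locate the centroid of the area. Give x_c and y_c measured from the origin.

bottom flange: A = 125 × 16 = 2000.00, centroid at (74.50, 8.00).
web: A = 12 × 80 = 960.00, centroid at (6.00, 56.00).
top flange: A = 85 × 10 = 850.00, centroid at (-30.50, 101.00).
ΣA = 3810.00 mm²
ΣAx_c = (2000.00)(74.50) + (960.00)(6.00) + (850.00)(-30.50) = 128835.00 mm³
ΣAy_c = (2000.00)(8.00) + (960.00)(56.00) + (850.00)(101.00) = 155610.00 mm³
x_c = 128835.00 / 3810.00 = 33.81 mm
y_c = 155610.00 / 3810.00 = 40.84 mm

x_c = 33.81 mm, y_c = 40.84 mm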